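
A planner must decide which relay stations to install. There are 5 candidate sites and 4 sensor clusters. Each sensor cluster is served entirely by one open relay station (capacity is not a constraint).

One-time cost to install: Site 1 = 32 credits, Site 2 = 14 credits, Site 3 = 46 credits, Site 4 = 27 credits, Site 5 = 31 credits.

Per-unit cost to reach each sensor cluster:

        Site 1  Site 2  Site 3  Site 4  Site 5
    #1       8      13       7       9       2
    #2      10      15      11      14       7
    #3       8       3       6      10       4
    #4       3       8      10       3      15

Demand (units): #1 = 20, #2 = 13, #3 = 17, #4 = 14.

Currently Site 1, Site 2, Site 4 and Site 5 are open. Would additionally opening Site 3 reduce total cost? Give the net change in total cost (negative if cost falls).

Current service cost with {Site 1, Site 2, Site 4, Site 5}: 224.
Adding Site 3: each sensor cluster re-picks its cheapest; new service cost 224, saving 0.
Extra fixed cost: 46. Net change = 46 − 0 = 46.
(Totals: 328 → 374.)

No — net change +46 (cost rises by 46).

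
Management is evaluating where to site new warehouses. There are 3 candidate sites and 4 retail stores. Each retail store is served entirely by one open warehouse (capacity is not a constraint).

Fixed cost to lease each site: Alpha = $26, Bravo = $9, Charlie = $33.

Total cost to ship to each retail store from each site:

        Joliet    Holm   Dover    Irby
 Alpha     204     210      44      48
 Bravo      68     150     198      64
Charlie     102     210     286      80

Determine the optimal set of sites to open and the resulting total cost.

For any fixed open set, each retail store goes to its cheapest open site; total = fixed + service.
{Alpha, Bravo}: Joliet→Bravo 68, Holm→Bravo 150, Dover→Alpha 44, Irby→Alpha 48. Service 310; fixed 35; total 345.
{Alpha, Bravo, Charlie}: Joliet→Bravo 68, Holm→Bravo 150, Dover→Alpha 44, Irby→Alpha 48. Service 310; fixed 68; total 378.
{Alpha, Charlie}: service 404 + fixed 59 = 463
{Bravo}: service 480 + fixed 9 = 489
No other subset beats 345.

Open Alpha and Bravo; minimum total cost 345.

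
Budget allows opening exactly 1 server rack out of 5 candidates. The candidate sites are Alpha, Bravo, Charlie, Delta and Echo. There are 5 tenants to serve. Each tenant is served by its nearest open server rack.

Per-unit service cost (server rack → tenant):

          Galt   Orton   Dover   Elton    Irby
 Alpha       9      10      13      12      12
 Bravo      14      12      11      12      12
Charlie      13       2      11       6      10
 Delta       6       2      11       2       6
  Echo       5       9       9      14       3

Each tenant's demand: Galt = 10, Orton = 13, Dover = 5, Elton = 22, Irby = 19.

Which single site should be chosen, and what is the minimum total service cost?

Choose Delta only; total service cost 299.

With exactly 1 open, each tenant uses its cheapest among the chosen.
{Delta}: Galt→Delta 6·10=60, Orton→Delta 2·13=26, Dover→Delta 11·5=55, Elton→Delta 2·22=44, Irby→Delta 6·19=114. Service cost 299.
{Charlie}: service cost 533
{Echo}: service cost 577
Among all 5 size-1 choices, {Delta} is lowest.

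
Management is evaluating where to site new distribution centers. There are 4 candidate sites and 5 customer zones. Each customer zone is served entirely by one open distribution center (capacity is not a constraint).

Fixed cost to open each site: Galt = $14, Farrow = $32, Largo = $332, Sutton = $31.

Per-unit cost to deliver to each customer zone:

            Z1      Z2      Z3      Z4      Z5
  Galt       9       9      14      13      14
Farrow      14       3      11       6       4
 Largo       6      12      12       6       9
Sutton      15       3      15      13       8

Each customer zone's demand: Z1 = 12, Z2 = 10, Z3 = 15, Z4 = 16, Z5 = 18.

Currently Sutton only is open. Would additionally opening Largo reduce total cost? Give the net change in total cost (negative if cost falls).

Current service cost with {Sutton}: 787.
Adding Largo: each customer zone re-picks its cheapest; new service cost 522, saving 265.
Extra fixed cost: 332. Net change = 332 − 265 = 67.
(Totals: 818 → 885.)

No — net change +67 (cost rises by 67).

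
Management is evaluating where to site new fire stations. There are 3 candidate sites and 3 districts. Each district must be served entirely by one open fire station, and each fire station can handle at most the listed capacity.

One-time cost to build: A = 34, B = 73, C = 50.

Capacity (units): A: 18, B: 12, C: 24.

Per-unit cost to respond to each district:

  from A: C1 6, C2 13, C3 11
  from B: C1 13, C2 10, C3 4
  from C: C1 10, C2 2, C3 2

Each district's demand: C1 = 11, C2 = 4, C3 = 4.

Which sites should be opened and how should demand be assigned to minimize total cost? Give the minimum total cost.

Open {A, C}: C1→A 6·11=66, C2→C 2·4=8, C3→C 2·4=8.
Loads: A carries 11/18, C carries 8/24. Service 82; fixed 84; total 166.
Next best feasible plan costs 176.

Minimum total cost: 166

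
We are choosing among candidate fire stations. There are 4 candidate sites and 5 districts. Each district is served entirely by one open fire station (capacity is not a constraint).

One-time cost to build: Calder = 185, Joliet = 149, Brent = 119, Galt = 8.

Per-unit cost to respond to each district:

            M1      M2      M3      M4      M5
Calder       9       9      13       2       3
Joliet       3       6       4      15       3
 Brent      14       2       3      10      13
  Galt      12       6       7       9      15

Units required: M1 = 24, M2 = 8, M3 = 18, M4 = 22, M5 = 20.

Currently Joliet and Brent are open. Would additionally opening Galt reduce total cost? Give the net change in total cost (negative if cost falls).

Current service cost with {Joliet, Brent}: 422.
Adding Galt: each district re-picks its cheapest; new service cost 400, saving 22.
Extra fixed cost: 8. Net change = 8 − 22 = -14.
(Totals: 690 → 676.)

Yes — net change −14 (cost falls by 14).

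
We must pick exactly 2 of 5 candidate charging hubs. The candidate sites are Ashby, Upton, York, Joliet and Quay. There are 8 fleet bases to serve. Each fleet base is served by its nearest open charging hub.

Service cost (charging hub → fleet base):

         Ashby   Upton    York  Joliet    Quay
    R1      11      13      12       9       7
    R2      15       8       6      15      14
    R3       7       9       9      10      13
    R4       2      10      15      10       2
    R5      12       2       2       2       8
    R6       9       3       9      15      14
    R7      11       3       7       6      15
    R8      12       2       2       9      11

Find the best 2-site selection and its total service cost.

With exactly 2 open, each fleet base uses its cheapest among the chosen.
{Upton, Quay}: R1→Quay 7, R2→Upton 8, R3→Upton 9, R4→Quay 2, R5→Upton 2, R6→Upton 3, R7→Upton 3, R8→Upton 2. Service cost 36.
{Ashby, Upton}: service cost 38
{York, Quay}: service cost 44
Among all 10 size-2 choices, {Upton, Quay} is lowest.

Choose Upton and Quay; total service cost 36.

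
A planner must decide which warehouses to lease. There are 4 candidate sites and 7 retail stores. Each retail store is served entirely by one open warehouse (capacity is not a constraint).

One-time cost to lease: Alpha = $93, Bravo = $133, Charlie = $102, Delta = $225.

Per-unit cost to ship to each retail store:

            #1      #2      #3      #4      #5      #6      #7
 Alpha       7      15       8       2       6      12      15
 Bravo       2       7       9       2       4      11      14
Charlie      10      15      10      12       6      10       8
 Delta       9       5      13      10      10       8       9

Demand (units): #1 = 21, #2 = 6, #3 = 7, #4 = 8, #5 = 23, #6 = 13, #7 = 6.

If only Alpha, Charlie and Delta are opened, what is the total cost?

Each retail store is assigned to its cheapest site among the open ones.
{Alpha, Charlie, Delta}: #1→Alpha 7·21=147, #2→Delta 5·6=30, #3→Alpha 8·7=56, #4→Alpha 2·8=16, #5→Alpha 6·23=138, #6→Delta 8·13=104, #7→Charlie 8·6=48. Service 539; fixed 420; total 959.

Total cost: 959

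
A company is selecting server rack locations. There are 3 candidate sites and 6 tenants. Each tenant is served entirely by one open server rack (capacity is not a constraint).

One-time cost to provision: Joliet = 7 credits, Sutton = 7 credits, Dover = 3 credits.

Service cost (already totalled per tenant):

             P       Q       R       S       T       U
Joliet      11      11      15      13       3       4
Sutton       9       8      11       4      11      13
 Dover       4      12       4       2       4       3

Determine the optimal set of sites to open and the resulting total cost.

For any fixed open set, each tenant goes to its cheapest open site; total = fixed + service.
{Dover}: P→Dover 4, Q→Dover 12, R→Dover 4, S→Dover 2, T→Dover 4, U→Dover 3. Service 29; fixed 3; total 32.
{Sutton, Dover}: service 25 + fixed 10 = 35
{Joliet, Dover}: P→Dover 4, Q→Joliet 11, R→Dover 4, S→Dover 2, T→Joliet 3, U→Dover 3. Service 27; fixed 10; total 37.
{Joliet, Sutton, Dover}: service 24 + fixed 17 = 41
No other subset beats 32.

Open Dover only; minimum total cost 32.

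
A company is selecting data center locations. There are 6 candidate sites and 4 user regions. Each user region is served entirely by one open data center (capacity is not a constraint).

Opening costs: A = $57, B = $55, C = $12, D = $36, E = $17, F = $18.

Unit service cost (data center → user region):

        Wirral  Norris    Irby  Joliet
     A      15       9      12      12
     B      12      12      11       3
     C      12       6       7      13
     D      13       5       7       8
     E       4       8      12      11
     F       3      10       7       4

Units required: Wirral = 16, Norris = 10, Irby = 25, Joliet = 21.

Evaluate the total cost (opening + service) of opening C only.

Each user region is assigned to its cheapest site among the open ones.
{C}: Wirral→C 12·16=192, Norris→C 6·10=60, Irby→C 7·25=175, Joliet→C 13·21=273. Service 700; fixed 12; total 712.

Total cost: 712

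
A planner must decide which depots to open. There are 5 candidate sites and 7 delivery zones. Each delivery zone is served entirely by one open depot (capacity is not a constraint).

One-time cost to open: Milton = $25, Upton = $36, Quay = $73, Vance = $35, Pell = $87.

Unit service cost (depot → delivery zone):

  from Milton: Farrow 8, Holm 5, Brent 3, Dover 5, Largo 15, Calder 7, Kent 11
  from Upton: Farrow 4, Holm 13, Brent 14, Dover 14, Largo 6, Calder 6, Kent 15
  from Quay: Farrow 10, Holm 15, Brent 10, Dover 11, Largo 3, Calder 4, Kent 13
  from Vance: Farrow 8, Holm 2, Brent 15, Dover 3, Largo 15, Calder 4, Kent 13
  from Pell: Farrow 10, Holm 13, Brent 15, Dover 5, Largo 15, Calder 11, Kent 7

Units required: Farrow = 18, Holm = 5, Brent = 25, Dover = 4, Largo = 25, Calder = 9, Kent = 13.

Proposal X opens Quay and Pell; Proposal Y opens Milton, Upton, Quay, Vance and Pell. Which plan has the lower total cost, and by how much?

Proposal Y is cheaper by 250.

Proposal X: {Quay, Pell}: Farrow→Quay 10·18=180, Holm→Pell 13·5=65, Brent→Quay 10·25=250, Dover→Pell 5·4=20, Largo→Quay 3·25=75, Calder→Quay 4·9=36, Kent→Pell 7·13=91. Service 717; fixed 160; total 877.
Proposal Y: {Milton, Upton, Quay, Vance, Pell}: Farrow→Upton 4·18=72, Holm→Vance 2·5=10, Brent→Milton 3·25=75, Dover→Vance 3·4=12, Largo→Quay 3·25=75, Calder→Quay 4·9=36, Kent→Pell 7·13=91. Service 371; fixed 256; total 627.
Difference: |877 − 627| = 250.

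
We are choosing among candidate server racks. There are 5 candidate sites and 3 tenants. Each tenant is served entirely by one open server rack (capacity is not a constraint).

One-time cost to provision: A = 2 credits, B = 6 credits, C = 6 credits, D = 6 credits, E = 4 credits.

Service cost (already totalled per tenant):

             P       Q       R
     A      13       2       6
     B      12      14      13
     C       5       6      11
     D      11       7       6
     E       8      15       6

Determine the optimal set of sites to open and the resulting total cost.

For any fixed open set, each tenant goes to its cheapest open site; total = fixed + service.
{A, C}: P→C 5, Q→A 2, R→A 6. Service 13; fixed 8; total 21.
{A, E}: P→E 8, Q→A 2, R→A 6. Service 16; fixed 6; total 22.
{A}: service 21 + fixed 2 = 23
{A, B, C, D, E}: service 13 + fixed 24 = 37
No other subset beats 21.

Open A and C; minimum total cost 21.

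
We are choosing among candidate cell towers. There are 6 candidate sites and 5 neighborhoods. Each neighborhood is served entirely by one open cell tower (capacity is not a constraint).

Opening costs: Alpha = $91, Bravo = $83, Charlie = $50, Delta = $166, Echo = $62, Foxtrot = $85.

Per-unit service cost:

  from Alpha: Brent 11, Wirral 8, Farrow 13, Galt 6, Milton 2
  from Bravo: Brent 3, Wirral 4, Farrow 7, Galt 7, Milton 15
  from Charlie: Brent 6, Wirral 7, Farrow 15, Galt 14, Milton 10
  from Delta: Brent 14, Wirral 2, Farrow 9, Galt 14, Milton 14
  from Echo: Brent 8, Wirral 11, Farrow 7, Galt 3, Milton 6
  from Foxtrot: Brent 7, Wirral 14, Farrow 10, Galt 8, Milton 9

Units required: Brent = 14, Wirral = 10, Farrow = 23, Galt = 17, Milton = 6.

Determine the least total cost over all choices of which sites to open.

Minimum total cost: 475

For any fixed open set, each neighborhood goes to its cheapest open site; total = fixed + service.
{Bravo, Echo}: Brent→Bravo 3·14=42, Wirral→Bravo 4·10=40, Farrow→Bravo 7·23=161, Galt→Echo 3·17=51, Milton→Echo 6·6=36. Service 330; fixed 145; total 475.
{Charlie, Echo}: Brent→Charlie 6·14=84, Wirral→Charlie 7·10=70, Farrow→Echo 7·23=161, Galt→Echo 3·17=51, Milton→Echo 6·6=36. Service 402; fixed 112; total 514.
{Bravo, Charlie, Echo}: service 330 + fixed 195 = 525
{Alpha, Bravo, Charlie, Delta, Echo, Foxtrot}: service 286 + fixed 537 = 823
No other subset beats 475.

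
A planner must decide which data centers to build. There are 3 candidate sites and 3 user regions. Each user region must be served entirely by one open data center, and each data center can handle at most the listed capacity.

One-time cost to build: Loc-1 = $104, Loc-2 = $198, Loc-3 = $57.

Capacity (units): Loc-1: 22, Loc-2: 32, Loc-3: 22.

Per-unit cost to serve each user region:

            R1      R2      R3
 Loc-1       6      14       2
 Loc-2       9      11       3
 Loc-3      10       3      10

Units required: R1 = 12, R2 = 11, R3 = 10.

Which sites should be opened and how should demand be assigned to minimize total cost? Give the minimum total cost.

Open {Loc-1, Loc-3}: R1→Loc-1 6·12=72, R2→Loc-3 3·11=33, R3→Loc-1 2·10=20.
Loads: Loc-1 carries 22/22, Loc-3 carries 11/22. Service 125; fixed 161; total 286.
Next best feasible plan costs 366.

Minimum total cost: 286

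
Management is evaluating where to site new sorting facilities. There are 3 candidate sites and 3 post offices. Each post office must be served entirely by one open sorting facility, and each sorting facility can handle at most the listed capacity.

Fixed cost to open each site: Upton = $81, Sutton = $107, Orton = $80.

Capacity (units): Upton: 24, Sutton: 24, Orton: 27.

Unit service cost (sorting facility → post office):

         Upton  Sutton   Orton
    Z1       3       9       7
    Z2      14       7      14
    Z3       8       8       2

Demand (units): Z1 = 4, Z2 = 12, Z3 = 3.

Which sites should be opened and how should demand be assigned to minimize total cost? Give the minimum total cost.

Open {Sutton}: Z1→Sutton 9·4=36, Z2→Sutton 7·12=84, Z3→Sutton 8·3=24.
Loads: Sutton carries 19/24. Service 144; fixed 107; total 251.
Next best feasible plan costs 282.

Minimum total cost: 251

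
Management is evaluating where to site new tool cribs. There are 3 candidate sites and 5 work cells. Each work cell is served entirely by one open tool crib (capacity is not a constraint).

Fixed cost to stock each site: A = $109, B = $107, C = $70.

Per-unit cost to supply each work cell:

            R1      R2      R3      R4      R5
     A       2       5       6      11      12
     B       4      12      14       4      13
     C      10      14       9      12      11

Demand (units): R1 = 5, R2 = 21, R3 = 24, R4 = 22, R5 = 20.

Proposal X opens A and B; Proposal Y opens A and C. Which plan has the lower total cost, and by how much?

Proposal X: {A, B}: R1→A 2·5=10, R2→A 5·21=105, R3→A 6·24=144, R4→B 4·22=88, R5→A 12·20=240. Service 587; fixed 216; total 803.
Proposal Y: {A, C}: R1→A 2·5=10, R2→A 5·21=105, R3→A 6·24=144, R4→A 11·22=242, R5→C 11·20=220. Service 721; fixed 179; total 900.
Difference: |803 − 900| = 97.

Proposal X is cheaper by 97.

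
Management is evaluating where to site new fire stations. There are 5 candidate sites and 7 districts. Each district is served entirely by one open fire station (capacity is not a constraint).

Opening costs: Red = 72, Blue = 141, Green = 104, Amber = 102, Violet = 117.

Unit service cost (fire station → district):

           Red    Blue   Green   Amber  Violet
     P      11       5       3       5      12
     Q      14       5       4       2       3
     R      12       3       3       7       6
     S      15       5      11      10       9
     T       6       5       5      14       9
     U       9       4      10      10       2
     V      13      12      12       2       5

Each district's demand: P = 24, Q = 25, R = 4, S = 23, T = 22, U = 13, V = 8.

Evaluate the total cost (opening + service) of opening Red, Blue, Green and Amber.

Each district is assigned to its cheapest site among the open ones.
{Red, Blue, Green, Amber}: P→Green 3·24=72, Q→Amber 2·25=50, R→Blue 3·4=12, S→Blue 5·23=115, T→Blue 5·22=110, U→Blue 4·13=52, V→Amber 2·8=16. Service 427; fixed 419; total 846.

Total cost: 846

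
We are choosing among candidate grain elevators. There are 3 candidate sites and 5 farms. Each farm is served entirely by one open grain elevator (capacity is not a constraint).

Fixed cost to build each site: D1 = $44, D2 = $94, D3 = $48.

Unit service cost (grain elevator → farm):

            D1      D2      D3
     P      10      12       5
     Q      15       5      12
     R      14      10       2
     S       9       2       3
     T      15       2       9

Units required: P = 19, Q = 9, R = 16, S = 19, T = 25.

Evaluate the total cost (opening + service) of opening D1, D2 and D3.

Total cost: 446

Each farm is assigned to its cheapest site among the open ones.
{D1, D2, D3}: P→D3 5·19=95, Q→D2 5·9=45, R→D3 2·16=32, S→D2 2·19=38, T→D2 2·25=50. Service 260; fixed 186; total 446.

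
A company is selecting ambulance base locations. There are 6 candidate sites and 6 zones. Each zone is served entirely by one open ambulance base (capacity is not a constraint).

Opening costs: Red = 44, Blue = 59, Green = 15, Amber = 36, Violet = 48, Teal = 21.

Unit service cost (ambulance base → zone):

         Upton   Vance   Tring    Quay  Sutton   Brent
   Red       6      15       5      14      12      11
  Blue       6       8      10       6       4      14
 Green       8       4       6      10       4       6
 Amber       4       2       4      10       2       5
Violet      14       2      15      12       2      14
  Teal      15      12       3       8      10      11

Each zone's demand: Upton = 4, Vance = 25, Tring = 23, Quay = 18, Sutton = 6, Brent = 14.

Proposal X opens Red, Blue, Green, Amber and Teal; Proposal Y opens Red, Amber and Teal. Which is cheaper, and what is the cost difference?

Proposal Y is cheaper by 38.

Proposal X: {Red, Blue, Green, Amber, Teal}: Upton→Amber 4·4=16, Vance→Amber 2·25=50, Tring→Teal 3·23=69, Quay→Blue 6·18=108, Sutton→Amber 2·6=12, Brent→Amber 5·14=70. Service 325; fixed 175; total 500.
Proposal Y: {Red, Amber, Teal}: Upton→Amber 4·4=16, Vance→Amber 2·25=50, Tring→Teal 3·23=69, Quay→Teal 8·18=144, Sutton→Amber 2·6=12, Brent→Amber 5·14=70. Service 361; fixed 101; total 462.
Difference: |500 − 462| = 38.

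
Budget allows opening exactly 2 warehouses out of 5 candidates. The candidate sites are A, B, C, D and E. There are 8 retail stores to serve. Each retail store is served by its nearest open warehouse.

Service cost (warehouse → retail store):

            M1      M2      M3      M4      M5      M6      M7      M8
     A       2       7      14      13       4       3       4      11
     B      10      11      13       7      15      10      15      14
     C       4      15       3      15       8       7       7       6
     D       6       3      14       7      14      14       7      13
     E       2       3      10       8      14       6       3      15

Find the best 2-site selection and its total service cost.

With exactly 2 open, each retail store uses its cheapest among the chosen.
{C, E}: M1→E 2, M2→E 3, M3→C 3, M4→E 8, M5→C 8, M6→E 6, M7→E 3, M8→C 6. Service cost 39.
{A, C}: service cost 42
{A, E}: service cost 44
Among all 10 size-2 choices, {C, E} is lowest.

Choose C and E; total service cost 39.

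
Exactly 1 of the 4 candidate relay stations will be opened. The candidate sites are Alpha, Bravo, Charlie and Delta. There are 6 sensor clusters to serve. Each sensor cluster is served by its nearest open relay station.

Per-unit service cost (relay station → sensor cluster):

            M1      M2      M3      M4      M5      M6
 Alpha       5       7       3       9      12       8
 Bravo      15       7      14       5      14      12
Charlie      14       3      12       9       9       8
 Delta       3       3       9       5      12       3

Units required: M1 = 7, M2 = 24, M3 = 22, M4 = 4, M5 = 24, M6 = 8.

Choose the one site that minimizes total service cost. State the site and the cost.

Choose Delta only; total service cost 623.

With exactly 1 open, each sensor cluster uses its cheapest among the chosen.
{Delta}: M1→Delta 3·7=21, M2→Delta 3·24=72, M3→Delta 9·22=198, M4→Delta 5·4=20, M5→Delta 12·24=288, M6→Delta 3·8=24. Service cost 623.
{Alpha}: service cost 657
{Charlie}: service cost 750
Among all 4 size-1 choices, {Delta} is lowest.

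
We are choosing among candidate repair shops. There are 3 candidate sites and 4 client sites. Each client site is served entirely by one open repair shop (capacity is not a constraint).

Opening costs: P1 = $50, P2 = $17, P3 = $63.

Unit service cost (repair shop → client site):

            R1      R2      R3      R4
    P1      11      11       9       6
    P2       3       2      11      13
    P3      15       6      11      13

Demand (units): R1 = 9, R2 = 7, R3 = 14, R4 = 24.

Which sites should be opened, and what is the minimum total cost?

For any fixed open set, each client site goes to its cheapest open site; total = fixed + service.
{P1, P2}: R1→P2 3·9=27, R2→P2 2·7=14, R3→P1 9·14=126, R4→P1 6·24=144. Service 311; fixed 67; total 378.
{P1, P2, P3}: R1→P2 3·9=27, R2→P2 2·7=14, R3→P1 9·14=126, R4→P1 6·24=144. Service 311; fixed 130; total 441.
{P1}: service 446 + fixed 50 = 496
{P2}: service 507 + fixed 17 = 524
No other subset beats 378.

Open P1 and P2; minimum total cost 378.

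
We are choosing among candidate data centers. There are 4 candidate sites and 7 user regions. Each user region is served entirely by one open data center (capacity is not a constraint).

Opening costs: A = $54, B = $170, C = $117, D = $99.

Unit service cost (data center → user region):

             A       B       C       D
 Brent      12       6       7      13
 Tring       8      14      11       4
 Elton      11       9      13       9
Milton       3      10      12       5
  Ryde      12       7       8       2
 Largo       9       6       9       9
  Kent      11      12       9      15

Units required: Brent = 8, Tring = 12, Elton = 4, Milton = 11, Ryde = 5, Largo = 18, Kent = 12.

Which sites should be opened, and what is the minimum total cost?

For any fixed open set, each user region goes to its cheapest open site; total = fixed + service.
{A, D}: Brent→A 12·8=96, Tring→D 4·12=48, Elton→D 9·4=36, Milton→A 3·11=33, Ryde→D 2·5=10, Largo→A 9·18=162, Kent→A 11·12=132. Service 517; fixed 153; total 670.
{A}: service 623 + fixed 54 = 677
{C, D}: service 475 + fixed 216 = 691
{A, B, C, D}: service 391 + fixed 440 = 831
No other subset beats 670.

Open A and D; minimum total cost 670.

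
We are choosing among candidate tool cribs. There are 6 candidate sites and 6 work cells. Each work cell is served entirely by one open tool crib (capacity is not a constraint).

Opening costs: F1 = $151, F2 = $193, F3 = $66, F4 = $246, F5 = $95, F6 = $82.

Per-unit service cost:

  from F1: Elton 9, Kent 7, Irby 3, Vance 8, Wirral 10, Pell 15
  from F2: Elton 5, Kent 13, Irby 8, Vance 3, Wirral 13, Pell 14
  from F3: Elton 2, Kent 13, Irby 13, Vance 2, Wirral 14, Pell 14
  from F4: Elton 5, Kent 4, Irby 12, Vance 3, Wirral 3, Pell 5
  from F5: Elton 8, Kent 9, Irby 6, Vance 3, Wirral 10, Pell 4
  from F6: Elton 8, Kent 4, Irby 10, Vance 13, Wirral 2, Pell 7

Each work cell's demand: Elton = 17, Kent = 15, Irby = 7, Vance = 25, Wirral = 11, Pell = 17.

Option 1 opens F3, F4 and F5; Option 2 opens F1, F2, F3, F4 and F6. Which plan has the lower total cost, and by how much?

Option 1 is cheaper by 316.

Option 1: {F3, F4, F5}: Elton→F3 2·17=34, Kent→F4 4·15=60, Irby→F5 6·7=42, Vance→F3 2·25=50, Wirral→F4 3·11=33, Pell→F5 4·17=68. Service 287; fixed 407; total 694.
Option 2: {F1, F2, F3, F4, F6}: Elton→F3 2·17=34, Kent→F4 4·15=60, Irby→F1 3·7=21, Vance→F3 2·25=50, Wirral→F6 2·11=22, Pell→F4 5·17=85. Service 272; fixed 738; total 1010.
Difference: |694 − 1010| = 316.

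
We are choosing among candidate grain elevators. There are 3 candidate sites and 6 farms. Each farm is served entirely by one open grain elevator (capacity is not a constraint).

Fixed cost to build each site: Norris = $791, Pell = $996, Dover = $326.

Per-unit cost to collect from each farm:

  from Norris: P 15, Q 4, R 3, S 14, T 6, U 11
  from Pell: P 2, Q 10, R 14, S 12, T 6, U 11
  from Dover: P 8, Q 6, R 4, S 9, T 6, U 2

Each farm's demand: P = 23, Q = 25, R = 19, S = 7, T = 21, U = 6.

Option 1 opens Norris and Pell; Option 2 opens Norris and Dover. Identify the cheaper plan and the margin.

Option 2 is cheaper by 607.

Option 1: {Norris, Pell}: P→Pell 2·23=46, Q→Norris 4·25=100, R→Norris 3·19=57, S→Pell 12·7=84, T→Norris 6·21=126, U→Norris 11·6=66. Service 479; fixed 1787; total 2266.
Option 2: {Norris, Dover}: P→Dover 8·23=184, Q→Norris 4·25=100, R→Norris 3·19=57, S→Dover 9·7=63, T→Norris 6·21=126, U→Dover 2·6=12. Service 542; fixed 1117; total 1659.
Difference: |2266 − 1659| = 607.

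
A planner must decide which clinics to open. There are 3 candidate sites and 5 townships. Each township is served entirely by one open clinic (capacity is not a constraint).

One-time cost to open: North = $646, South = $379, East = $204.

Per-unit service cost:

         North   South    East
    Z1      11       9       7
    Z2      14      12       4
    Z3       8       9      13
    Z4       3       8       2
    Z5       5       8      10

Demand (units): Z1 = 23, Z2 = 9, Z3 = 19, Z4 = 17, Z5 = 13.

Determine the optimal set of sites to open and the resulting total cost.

For any fixed open set, each township goes to its cheapest open site; total = fixed + service.
{East}: Z1→East 7·23=161, Z2→East 4·9=36, Z3→East 13·19=247, Z4→East 2·17=34, Z5→East 10·13=130. Service 608; fixed 204; total 812.
{South, East}: service 506 + fixed 583 = 1089
{South}: Z1→South 9·23=207, Z2→South 12·9=108, Z3→South 9·19=171, Z4→South 8·17=136, Z5→South 8·13=104. Service 726; fixed 379; total 1105.
{North, South, East}: service 448 + fixed 1229 = 1677
No other subset beats 812.

Open East only; minimum total cost 812.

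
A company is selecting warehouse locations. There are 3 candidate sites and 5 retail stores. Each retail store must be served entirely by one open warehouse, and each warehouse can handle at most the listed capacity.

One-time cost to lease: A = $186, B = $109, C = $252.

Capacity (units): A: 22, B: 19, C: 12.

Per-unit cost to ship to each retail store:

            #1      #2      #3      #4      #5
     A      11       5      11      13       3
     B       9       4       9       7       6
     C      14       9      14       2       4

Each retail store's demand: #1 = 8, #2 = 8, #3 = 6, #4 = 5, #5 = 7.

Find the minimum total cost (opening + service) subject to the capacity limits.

Minimum total cost: 517

Open {A, B}: #1→B 9·8=72, #2→A 5·8=40, #3→B 9·6=54, #4→B 7·5=35, #5→A 3·7=21.
Loads: A carries 15/22, B carries 19/19. Service 222; fixed 295; total 517.
Next best feasible plan costs 525.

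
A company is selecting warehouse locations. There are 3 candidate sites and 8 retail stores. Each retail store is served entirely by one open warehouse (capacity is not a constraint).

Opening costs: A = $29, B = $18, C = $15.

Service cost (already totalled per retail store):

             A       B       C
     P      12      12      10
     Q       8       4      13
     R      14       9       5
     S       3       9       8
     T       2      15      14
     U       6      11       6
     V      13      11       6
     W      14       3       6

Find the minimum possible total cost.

For any fixed open set, each retail store goes to its cheapest open site; total = fixed + service.
{C}: P→C 10, Q→C 13, R→C 5, S→C 8, T→C 14, U→C 6, V→C 6, W→C 6. Service 68; fixed 15; total 83.
{B, C}: service 56 + fixed 33 = 89
{A, C}: service 46 + fixed 44 = 90
{A, B, C}: service 39 + fixed 62 = 101
No other subset beats 83.

Minimum total cost: 83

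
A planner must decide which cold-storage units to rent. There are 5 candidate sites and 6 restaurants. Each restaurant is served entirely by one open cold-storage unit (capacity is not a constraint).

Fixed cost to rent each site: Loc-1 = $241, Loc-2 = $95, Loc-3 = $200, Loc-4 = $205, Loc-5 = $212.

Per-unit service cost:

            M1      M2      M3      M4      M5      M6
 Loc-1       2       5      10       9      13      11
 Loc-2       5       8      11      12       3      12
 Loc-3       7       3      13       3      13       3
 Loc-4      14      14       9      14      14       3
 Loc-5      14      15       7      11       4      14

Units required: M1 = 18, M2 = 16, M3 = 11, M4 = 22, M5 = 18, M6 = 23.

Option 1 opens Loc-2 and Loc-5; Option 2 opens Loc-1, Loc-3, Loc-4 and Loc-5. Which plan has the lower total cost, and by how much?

Option 1: {Loc-2, Loc-5}: M1→Loc-2 5·18=90, M2→Loc-2 8·16=128, M3→Loc-5 7·11=77, M4→Loc-5 11·22=242, M5→Loc-2 3·18=54, M6→Loc-2 12·23=276. Service 867; fixed 307; total 1174.
Option 2: {Loc-1, Loc-3, Loc-4, Loc-5}: M1→Loc-1 2·18=36, M2→Loc-3 3·16=48, M3→Loc-5 7·11=77, M4→Loc-3 3·22=66, M5→Loc-5 4·18=72, M6→Loc-3 3·23=69. Service 368; fixed 858; total 1226.
Difference: |1174 − 1226| = 52.

Option 1 is cheaper by 52.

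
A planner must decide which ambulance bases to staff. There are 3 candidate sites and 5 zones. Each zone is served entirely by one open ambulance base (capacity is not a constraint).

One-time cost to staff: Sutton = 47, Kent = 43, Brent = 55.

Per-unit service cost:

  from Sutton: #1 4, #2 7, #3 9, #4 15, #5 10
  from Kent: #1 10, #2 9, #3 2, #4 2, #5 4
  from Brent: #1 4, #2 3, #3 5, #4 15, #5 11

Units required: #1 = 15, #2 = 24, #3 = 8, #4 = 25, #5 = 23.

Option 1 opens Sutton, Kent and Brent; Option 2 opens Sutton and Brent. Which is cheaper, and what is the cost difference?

Option 1 is cheaper by 444.

Option 1: {Sutton, Kent, Brent}: #1→Sutton 4·15=60, #2→Brent 3·24=72, #3→Kent 2·8=16, #4→Kent 2·25=50, #5→Kent 4·23=92. Service 290; fixed 145; total 435.
Option 2: {Sutton, Brent}: #1→Sutton 4·15=60, #2→Brent 3·24=72, #3→Brent 5·8=40, #4→Sutton 15·25=375, #5→Sutton 10·23=230. Service 777; fixed 102; total 879.
Difference: |435 − 879| = 444.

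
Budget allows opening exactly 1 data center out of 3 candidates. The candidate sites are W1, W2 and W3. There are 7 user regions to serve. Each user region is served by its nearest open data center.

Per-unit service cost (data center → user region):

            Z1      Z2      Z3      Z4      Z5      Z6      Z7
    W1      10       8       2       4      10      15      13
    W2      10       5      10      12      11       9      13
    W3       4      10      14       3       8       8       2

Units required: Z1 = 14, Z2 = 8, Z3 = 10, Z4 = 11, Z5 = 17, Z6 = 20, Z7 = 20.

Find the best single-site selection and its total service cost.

Choose W3 only; total service cost 645.

With exactly 1 open, each user region uses its cheapest among the chosen.
{W3}: Z1→W3 4·14=56, Z2→W3 10·8=80, Z3→W3 14·10=140, Z4→W3 3·11=33, Z5→W3 8·17=136, Z6→W3 8·20=160, Z7→W3 2·20=40. Service cost 645.
{W1}: service cost 998
{W2}: service cost 1039
Among all 3 size-1 choices, {W3} is lowest.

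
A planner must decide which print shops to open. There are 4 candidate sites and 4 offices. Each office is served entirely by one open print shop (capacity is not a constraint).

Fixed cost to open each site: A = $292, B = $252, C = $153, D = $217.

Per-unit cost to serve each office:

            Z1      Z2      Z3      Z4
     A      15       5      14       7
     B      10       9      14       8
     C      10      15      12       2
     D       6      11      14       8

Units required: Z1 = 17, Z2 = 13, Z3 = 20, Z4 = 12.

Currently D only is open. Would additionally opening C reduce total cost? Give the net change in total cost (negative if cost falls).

No — net change +41 (cost rises by 41).

Current service cost with {D}: 621.
Adding C: each office re-picks its cheapest; new service cost 509, saving 112.
Extra fixed cost: 153. Net change = 153 − 112 = 41.
(Totals: 838 → 879.)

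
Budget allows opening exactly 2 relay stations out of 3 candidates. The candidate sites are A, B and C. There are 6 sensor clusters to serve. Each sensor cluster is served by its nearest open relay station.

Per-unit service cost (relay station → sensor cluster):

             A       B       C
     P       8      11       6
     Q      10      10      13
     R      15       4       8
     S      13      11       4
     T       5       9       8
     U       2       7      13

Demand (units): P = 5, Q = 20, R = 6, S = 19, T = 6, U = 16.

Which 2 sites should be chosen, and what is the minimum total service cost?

With exactly 2 open, each sensor cluster uses its cheapest among the chosen.
{A, C}: P→C 6·5=30, Q→A 10·20=200, R→C 8·6=48, S→C 4·19=76, T→A 5·6=30, U→A 2·16=32. Service cost 416.
{B, C}: service cost 490
{A, B}: service cost 535
Among all 3 size-2 choices, {A, C} is lowest.

Choose A and C; total service cost 416.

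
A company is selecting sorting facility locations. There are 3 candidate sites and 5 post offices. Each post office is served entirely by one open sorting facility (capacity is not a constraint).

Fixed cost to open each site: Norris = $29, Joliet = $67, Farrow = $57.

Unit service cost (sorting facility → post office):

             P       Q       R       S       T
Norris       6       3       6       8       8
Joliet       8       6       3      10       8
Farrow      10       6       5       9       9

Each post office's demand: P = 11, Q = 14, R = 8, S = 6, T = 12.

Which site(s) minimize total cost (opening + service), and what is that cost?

Open Norris only; minimum total cost 329.

For any fixed open set, each post office goes to its cheapest open site; total = fixed + service.
{Norris}: P→Norris 6·11=66, Q→Norris 3·14=42, R→Norris 6·8=48, S→Norris 8·6=48, T→Norris 8·12=96. Service 300; fixed 29; total 329.
{Norris, Joliet}: P→Norris 6·11=66, Q→Norris 3·14=42, R→Joliet 3·8=24, S→Norris 8·6=48, T→Norris 8·12=96. Service 276; fixed 96; total 372.
{Norris, Farrow}: service 292 + fixed 86 = 378
{Norris, Joliet, Farrow}: service 276 + fixed 153 = 429
No other subset beats 329.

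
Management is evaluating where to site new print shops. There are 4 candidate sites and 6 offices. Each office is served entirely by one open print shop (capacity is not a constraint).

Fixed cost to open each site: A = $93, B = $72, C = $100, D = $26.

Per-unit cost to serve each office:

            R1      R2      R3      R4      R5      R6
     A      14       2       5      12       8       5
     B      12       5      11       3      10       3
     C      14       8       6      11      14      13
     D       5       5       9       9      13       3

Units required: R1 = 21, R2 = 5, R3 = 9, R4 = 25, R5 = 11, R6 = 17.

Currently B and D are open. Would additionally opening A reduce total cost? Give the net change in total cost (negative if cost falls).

No — net change +20 (cost rises by 20).

Current service cost with {B, D}: 447.
Adding A: each office re-picks its cheapest; new service cost 374, saving 73.
Extra fixed cost: 93. Net change = 93 − 73 = 20.
(Totals: 545 → 565.)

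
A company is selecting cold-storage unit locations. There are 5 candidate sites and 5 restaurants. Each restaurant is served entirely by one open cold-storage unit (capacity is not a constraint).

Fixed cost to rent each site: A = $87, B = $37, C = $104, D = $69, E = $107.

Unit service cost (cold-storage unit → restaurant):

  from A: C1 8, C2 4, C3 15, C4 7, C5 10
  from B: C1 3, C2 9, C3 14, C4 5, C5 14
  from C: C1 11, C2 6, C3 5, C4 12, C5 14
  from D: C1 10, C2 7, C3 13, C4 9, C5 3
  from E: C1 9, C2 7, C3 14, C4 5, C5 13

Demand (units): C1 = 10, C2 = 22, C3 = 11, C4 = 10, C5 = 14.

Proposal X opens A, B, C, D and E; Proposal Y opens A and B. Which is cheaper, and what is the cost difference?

Proposal X: {A, B, C, D, E}: C1→B 3·10=30, C2→A 4·22=88, C3→C 5·11=55, C4→B 5·10=50, C5→D 3·14=42. Service 265; fixed 404; total 669.
Proposal Y: {A, B}: C1→B 3·10=30, C2→A 4·22=88, C3→B 14·11=154, C4→B 5·10=50, C5→A 10·14=140. Service 462; fixed 124; total 586.
Difference: |669 − 586| = 83.

Proposal Y is cheaper by 83.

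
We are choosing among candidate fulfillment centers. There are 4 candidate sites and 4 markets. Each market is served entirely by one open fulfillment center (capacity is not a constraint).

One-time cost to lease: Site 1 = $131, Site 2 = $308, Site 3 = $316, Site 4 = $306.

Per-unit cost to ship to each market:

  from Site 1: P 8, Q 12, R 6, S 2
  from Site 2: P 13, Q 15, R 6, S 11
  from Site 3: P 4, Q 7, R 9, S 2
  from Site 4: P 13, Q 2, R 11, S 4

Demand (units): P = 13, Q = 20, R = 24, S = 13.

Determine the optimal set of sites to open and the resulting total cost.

Open Site 1 only; minimum total cost 645.

For any fixed open set, each market goes to its cheapest open site; total = fixed + service.
{Site 1}: P→Site 1 8·13=104, Q→Site 1 12·20=240, R→Site 1 6·24=144, S→Site 1 2·13=26. Service 514; fixed 131; total 645.
{Site 3}: service 434 + fixed 316 = 750
{Site 1, Site 4}: P→Site 1 8·13=104, Q→Site 4 2·20=40, R→Site 1 6·24=144, S→Site 1 2·13=26. Service 314; fixed 437; total 751.
{Site 1, Site 2, Site 3, Site 4}: P→Site 3 4·13=52, Q→Site 4 2·20=40, R→Site 1 6·24=144, S→Site 1 2·13=26. Service 262; fixed 1061; total 1323.
No other subset beats 645.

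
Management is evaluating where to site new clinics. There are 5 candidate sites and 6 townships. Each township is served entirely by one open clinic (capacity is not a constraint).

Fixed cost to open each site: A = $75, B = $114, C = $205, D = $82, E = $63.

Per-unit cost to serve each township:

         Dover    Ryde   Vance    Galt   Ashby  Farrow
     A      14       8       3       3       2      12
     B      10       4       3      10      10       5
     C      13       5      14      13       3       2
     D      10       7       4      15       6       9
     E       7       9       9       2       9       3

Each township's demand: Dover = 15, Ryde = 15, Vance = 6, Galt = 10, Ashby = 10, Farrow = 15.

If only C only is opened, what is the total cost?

Total cost: 749

Each township is assigned to its cheapest site among the open ones.
{C}: Dover→C 13·15=195, Ryde→C 5·15=75, Vance→C 14·6=84, Galt→C 13·10=130, Ashby→C 3·10=30, Farrow→C 2·15=30. Service 544; fixed 205; total 749.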